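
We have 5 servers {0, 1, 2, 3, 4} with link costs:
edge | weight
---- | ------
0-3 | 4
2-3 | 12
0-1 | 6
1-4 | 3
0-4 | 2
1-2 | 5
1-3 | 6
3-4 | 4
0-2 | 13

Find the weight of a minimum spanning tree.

Kruskal: consider edges lightest-first.
0-4 (2): add — endpoints in different components.
1-4 (3): add — endpoints in different components.
0-3 (4): add — endpoints in different components.
3-4 (4): skip — 3 and 4 already connected.
1-2 (5): add — endpoints in different components.
MST edges: 0-4, 1-4, 0-3, 1-2; total weight 2+3+4+5 = 14.

14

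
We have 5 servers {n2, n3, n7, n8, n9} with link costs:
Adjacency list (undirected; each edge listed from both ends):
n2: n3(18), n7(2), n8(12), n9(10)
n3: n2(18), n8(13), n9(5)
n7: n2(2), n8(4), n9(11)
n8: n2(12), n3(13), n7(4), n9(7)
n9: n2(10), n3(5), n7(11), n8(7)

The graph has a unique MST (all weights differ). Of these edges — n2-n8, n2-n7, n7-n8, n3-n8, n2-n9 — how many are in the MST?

Kruskal's algorithm — process edges by increasing weight (ties by edge label):
n2-n7 (2): add — endpoints in different components.
n7-n8 (4): add — endpoints in different components.
n3-n9 (5): add — endpoints in different components.
n8-n9 (7): add — endpoints in different components.
MST edge set: {n2-n7, n7-n8, n3-n9, n8-n9}.
Of the listed edges, {n2-n7, n7-n8} are in the MST → 2.

2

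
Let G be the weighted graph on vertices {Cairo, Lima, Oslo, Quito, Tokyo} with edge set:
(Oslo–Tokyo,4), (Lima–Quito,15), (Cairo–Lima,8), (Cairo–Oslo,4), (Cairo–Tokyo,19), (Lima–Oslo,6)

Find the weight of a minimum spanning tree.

Prim's algorithm from Cairo:
Step 1: cheapest edge leaving the tree is Cairo–Oslo (4); add Oslo.
Step 2: cheapest edge leaving the tree is Oslo–Tokyo (4); add Tokyo.
Step 3: cheapest edge leaving the tree is Lima–Oslo (6); add Lima.
Step 4: cheapest edge leaving the tree is Lima–Quito (15); add Quito.
MST edges: Cairo–Oslo, Oslo–Tokyo, Lima–Oslo, Lima–Quito; total weight 4+4+6+15 = 29.

29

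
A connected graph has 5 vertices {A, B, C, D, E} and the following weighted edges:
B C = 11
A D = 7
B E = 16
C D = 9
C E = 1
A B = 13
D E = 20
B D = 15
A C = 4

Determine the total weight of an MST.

23

Prim, starting at C.
Step 1: frontier [C E 1, A C 4, C D 9, B C 11] → take C E (1); add E.
Step 2: frontier [A C 4, C D 9, B C 11, B E 16, D E 20] → take A C (4); add A.
Step 3: frontier [A D 7, A B 13, C D 9, B C 11, B E 16, D E 20] → take A D (7); add D.
Step 4: frontier [A B 13, B C 11, B D 15, B E 16] → take B C (11); add B.
MST edges: C E, A C, A D, B C; total weight 1+4+7+11 = 23.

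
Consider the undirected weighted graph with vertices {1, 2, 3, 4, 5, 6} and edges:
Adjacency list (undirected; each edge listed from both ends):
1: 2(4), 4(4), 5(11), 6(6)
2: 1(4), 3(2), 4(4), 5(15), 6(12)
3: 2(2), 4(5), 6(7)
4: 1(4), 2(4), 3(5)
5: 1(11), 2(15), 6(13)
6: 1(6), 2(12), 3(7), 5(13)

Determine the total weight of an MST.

27

Kruskal: consider edges lightest-first.
2-3 (2): add — endpoints in different components.
1-2 (4): add — endpoints in different components.
1-4 (4): add — endpoints in different components.
2-4 (4): skip — 2 and 4 already connected.
3-4 (5): skip — 3 and 4 already connected.
1-6 (6): add — endpoints in different components.
3-6 (7): skip — 3 and 6 already connected.
1-5 (11): add — endpoints in different components.
MST edges: 2-3, 1-2, 1-4, 1-6, 1-5; total weight 2+4+4+6+11 = 27.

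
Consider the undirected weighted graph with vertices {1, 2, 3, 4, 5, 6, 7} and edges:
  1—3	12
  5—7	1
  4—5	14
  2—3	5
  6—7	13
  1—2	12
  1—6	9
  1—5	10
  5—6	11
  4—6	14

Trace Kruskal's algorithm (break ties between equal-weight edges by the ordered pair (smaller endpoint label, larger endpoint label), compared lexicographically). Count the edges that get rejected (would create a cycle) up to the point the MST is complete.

Kruskal: consider edges lightest-first.
5—7 (1): add — endpoints in different components.
2—3 (5): add — endpoints in different components.
1—6 (9): add — endpoints in different components.
1—5 (10): add — endpoints in different components.
5—6 (11): skip — 5 and 6 already connected.
1—2 (12): add — endpoints in different components.
1—3 (12): skip — 1 and 3 already connected.
6—7 (13): skip — 6 and 7 already connected.
4—5 (14): add — endpoints in different components.
Edges rejected before the tree was complete: 3.

3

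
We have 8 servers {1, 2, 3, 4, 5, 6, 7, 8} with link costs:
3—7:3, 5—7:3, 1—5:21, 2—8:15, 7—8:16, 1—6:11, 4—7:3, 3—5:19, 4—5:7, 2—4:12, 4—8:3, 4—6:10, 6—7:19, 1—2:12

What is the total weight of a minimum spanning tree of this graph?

45

Sort edges by weight, then run Kruskal:
3—7 (3): add — endpoints in different components.
4—7 (3): add — endpoints in different components.
4—8 (3): add — endpoints in different components.
5—7 (3): add — endpoints in different components.
4—5 (7): skip — 4 and 5 already connected.
4—6 (10): add — endpoints in different components.
1—6 (11): add — endpoints in different components.
1—2 (12): add — endpoints in different components.
MST edges: 3—7, 4—7, 4—8, 5—7, 4—6, 1—6, 1—2; total weight 3+3+3+3+10+11+12 = 45.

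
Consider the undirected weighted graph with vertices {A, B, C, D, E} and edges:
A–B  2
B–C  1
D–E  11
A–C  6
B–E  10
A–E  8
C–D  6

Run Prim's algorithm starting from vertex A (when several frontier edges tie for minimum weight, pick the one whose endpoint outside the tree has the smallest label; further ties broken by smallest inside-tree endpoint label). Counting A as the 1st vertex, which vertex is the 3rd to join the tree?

Prim, starting at A.
Step 1: cheapest edge leaving the tree is A–B (2); add B.
Step 2: cheapest edge leaving the tree is B–C (1); add C.
Step 3: cheapest edge leaving the tree is C–D (6); add D.
Step 4: cheapest edge leaving the tree is A–E (8); add E.
Vertex order: A, B, C, D, E. The 3rd vertex is C.

C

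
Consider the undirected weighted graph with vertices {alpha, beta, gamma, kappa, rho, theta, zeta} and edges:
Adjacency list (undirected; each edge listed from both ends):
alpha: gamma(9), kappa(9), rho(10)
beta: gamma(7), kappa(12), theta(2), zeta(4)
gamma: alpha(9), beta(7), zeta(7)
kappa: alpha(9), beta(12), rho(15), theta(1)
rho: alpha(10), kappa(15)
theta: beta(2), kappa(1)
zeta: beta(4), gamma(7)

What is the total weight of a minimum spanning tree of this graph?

33

Kruskal's algorithm — process edges by increasing weight (ties by edge label):
kappa–theta (1): add — endpoints in different components.
beta–theta (2): add — endpoints in different components.
beta–zeta (4): add — endpoints in different components.
beta–gamma (7): add — endpoints in different components.
gamma–zeta (7): skip — zeta and gamma already connected.
alpha–gamma (9): add — endpoints in different components.
alpha–kappa (9): skip — kappa and alpha already connected.
alpha–rho (10): add — endpoints in different components.
MST edges: kappa–theta, beta–theta, beta–zeta, beta–gamma, alpha–gamma, alpha–rho; total weight 1+2+4+7+9+10 = 33.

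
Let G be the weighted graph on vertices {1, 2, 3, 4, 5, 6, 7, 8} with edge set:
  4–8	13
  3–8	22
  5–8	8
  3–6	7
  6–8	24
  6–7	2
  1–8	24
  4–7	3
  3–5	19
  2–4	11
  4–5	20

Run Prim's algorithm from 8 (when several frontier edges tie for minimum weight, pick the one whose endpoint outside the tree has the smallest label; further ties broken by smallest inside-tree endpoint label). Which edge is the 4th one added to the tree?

6-7

Prim's algorithm from 8:
Step 1: frontier [5–8 8, 4–8 13, 3–8 22, 1–8 24, 6–8 24] → take 5–8 (8); add 5.
Step 2: frontier [3–5 19, 4–5 20, 4–8 13, 3–8 22, 1–8 24, 6–8 24] → take 4–8 (13); add 4.
Step 3: frontier [4–7 3, 2–4 11, 3–5 19, 3–8 22, 1–8 24, 6–8 24] → take 4–7 (3); add 7.
Step 4: frontier [2–4 11, 3–5 19, 6–7 2, 3–8 22, 1–8 24, 6–8 24] → take 6–7 (2); add 6.
Step 5: frontier [2–4 11, 3–5 19, 3–6 7, 3–8 22, 1–8 24] → take 3–6 (7); add 3.
Step 6: frontier [2–4 11, 1–8 24] → take 2–4 (11); add 2.
Step 7: frontier [1–8 24] → take 1–8 (24); add 1.
The 4th edge added is 6–7.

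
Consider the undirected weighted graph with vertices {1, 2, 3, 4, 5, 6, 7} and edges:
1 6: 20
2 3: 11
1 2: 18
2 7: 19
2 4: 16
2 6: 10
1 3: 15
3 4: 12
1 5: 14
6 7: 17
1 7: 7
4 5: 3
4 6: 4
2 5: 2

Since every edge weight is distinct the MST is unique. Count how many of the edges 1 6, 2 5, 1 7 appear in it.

2

Sort edges by weight, then run Kruskal:
2 5 (2): add — endpoints in different components.
4 5 (3): add — endpoints in different components.
4 6 (4): add — endpoints in different components.
1 7 (7): add — endpoints in different components.
2 6 (10): skip — 2 and 6 already connected.
2 3 (11): add — endpoints in different components.
3 4 (12): skip — 3 and 4 already connected.
1 5 (14): add — endpoints in different components.
MST edge set: {2 5, 4 5, 4 6, 1 7, 2 3, 1 5}.
Of the listed edges, {2 5, 1 7} are in the MST → 2.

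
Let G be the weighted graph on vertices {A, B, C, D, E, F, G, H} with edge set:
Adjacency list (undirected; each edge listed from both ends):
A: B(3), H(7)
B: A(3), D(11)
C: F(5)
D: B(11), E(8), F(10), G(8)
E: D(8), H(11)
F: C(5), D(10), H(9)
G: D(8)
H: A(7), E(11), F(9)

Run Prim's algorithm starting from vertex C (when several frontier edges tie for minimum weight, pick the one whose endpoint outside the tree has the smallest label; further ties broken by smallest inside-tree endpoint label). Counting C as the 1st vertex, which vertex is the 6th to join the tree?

Prim's algorithm from C:
Step 1: frontier [C–F 5] → take C–F (5); add F.
Step 2: frontier [F–H 9, D–F 10] → take F–H (9); add H.
Step 3: frontier [D–F 10, A–H 7, E–H 11] → take A–H (7); add A.
Step 4: frontier [A–B 3, D–F 10, E–H 11] → take A–B (3); add B.
Step 5: frontier [B–D 11, D–F 10, E–H 11] → take D–F (10); add D.
Step 6: frontier [D–E 8, D–G 8, E–H 11] → take D–E (8); add E.
Step 7: frontier [D–G 8] → take D–G (8); add G.
Vertex order: C, F, H, A, B, D, E, G. The 6th vertex is D.

D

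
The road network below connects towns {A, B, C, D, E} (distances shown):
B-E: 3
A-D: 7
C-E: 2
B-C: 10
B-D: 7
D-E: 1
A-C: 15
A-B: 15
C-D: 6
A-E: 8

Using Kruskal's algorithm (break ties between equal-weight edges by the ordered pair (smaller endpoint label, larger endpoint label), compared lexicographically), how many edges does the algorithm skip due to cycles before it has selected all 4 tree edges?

Kruskal's algorithm — process edges by increasing weight (ties by edge label):
D-E (1): add — endpoints in different components.
C-E (2): add — endpoints in different components.
B-E (3): add — endpoints in different components.
C-D (6): skip — C and D already connected.
A-D (7): add — endpoints in different components.
Edges rejected before the tree was complete: 1.

1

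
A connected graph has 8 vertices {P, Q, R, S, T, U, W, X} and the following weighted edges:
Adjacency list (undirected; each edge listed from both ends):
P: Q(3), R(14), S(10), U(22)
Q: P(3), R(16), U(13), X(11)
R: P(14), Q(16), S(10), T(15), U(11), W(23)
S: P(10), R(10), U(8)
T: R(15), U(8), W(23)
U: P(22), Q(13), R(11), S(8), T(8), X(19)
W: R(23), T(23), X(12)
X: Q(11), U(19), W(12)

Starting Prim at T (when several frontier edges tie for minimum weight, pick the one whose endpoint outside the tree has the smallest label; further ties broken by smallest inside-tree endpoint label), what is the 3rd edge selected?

Prim's algorithm from T:
Step 1: cheapest edge leaving the tree is T–U (8); add U.
Step 2: cheapest edge leaving the tree is S–U (8); add S.
Step 3: cheapest edge leaving the tree is P–S (10); add P.
Step 4: cheapest edge leaving the tree is P–Q (3); add Q.
Step 5: cheapest edge leaving the tree is R–S (10); add R.
Step 6: cheapest edge leaving the tree is Q–X (11); add X.
Step 7: cheapest edge leaving the tree is W–X (12); add W.
The 3rd edge added is P–S.

P-S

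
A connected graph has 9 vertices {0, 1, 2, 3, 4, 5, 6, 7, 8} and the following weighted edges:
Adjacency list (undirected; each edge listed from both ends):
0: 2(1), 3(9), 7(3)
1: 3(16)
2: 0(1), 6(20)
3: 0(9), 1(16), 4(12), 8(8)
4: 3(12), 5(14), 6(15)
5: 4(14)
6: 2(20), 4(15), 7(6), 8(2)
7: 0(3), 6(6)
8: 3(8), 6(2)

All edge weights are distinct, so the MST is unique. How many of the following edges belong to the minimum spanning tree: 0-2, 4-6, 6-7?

2

Kruskal's algorithm — process edges by increasing weight (ties by edge label):
0-2 (1): add — endpoints in different components.
6-8 (2): add — endpoints in different components.
0-7 (3): add — endpoints in different components.
6-7 (6): add — endpoints in different components.
3-8 (8): add — endpoints in different components.
0-3 (9): skip — 0 and 3 already connected.
3-4 (12): add — endpoints in different components.
4-5 (14): add — endpoints in different components.
4-6 (15): skip — 4 and 6 already connected.
1-3 (16): add — endpoints in different components.
MST edge set: {0-2, 6-8, 0-7, 6-7, 3-8, 3-4, 4-5, 1-3}.
Of the listed edges, {0-2, 6-7} are in the MST → 2.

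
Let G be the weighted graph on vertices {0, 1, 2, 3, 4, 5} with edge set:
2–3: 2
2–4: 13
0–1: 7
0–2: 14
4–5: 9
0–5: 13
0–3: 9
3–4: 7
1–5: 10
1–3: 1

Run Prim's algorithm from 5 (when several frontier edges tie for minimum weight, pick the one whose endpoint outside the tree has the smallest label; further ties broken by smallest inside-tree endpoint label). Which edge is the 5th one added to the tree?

Prim's algorithm from 5:
Step 1: frontier [4–5 9, 1–5 10, 0–5 13] → take 4–5 (9); add 4.
Step 2: frontier [3–4 7, 2–4 13, 1–5 10, 0–5 13] → take 3–4 (7); add 3.
Step 3: frontier [1–3 1, 2–3 2, 0–3 9, 2–4 13, 1–5 10, 0–5 13] → take 1–3 (1); add 1.
Step 4: frontier [0–1 7, 2–3 2, 0–3 9, 2–4 13, 0–5 13] → take 2–3 (2); add 2.
Step 5: frontier [0–1 7, 0–2 14, 0–3 9, 0–5 13] → take 0–1 (7); add 0.
The 5th edge added is 0–1.

0-1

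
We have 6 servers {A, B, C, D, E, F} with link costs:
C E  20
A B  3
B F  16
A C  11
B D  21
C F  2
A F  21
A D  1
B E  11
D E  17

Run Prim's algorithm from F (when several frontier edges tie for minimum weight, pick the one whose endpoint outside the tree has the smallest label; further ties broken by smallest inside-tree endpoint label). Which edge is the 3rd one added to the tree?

A-D

Prim's algorithm from F:
Step 1: frontier [C F 2, B F 16, A F 21] → take C F (2); add C.
Step 2: frontier [A C 11, C E 20, B F 16, A F 21] → take A C (11); add A.
Step 3: frontier [A D 1, A B 3, C E 20, B F 16] → take A D (1); add D.
Step 4: frontier [A B 3, C E 20, D E 17, B D 21, B F 16] → take A B (3); add B.
Step 5: frontier [B E 11, C E 20, D E 17] → take B E (11); add E.
The 3rd edge added is A D.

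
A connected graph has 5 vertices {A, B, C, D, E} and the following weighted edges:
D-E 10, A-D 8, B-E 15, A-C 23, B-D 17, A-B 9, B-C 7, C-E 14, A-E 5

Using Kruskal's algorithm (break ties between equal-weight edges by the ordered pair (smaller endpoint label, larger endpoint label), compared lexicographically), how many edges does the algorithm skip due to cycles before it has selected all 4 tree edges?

0

Kruskal: consider edges lightest-first.
A-E (5): add — endpoints in different components.
B-C (7): add — endpoints in different components.
A-D (8): add — endpoints in different components.
A-B (9): add — endpoints in different components.
Edges rejected before the tree was complete: 0.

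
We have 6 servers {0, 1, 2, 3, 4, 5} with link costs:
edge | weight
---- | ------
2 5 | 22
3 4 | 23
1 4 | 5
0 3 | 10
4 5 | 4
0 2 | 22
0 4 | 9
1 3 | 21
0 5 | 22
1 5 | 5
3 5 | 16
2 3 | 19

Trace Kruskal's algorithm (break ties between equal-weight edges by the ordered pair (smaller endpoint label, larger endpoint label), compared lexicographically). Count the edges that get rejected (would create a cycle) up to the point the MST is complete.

2

Sort edges by weight, then run Kruskal:
4 5 (4): add — endpoints in different components.
1 4 (5): add — endpoints in different components.
1 5 (5): skip — 1 and 5 already connected.
0 4 (9): add — endpoints in different components.
0 3 (10): add — endpoints in different components.
3 5 (16): skip — 3 and 5 already connected.
2 3 (19): add — endpoints in different components.
Edges rejected before the tree was complete: 2.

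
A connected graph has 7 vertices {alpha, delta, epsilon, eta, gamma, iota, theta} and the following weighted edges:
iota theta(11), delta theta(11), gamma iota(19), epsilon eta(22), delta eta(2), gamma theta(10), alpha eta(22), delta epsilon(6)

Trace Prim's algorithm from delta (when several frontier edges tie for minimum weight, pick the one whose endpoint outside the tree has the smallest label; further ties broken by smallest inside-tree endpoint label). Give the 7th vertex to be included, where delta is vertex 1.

Grow the tree from delta using Prim:
Step 1: cheapest edge leaving the tree is delta eta (2); add eta.
Step 2: cheapest edge leaving the tree is delta epsilon (6); add epsilon.
Step 3: cheapest edge leaving the tree is delta theta (11); add theta.
Step 4: cheapest edge leaving the tree is gamma theta (10); add gamma.
Step 5: cheapest edge leaving the tree is iota theta (11); add iota.
Step 6: cheapest edge leaving the tree is alpha eta (22); add alpha.
Vertex order: delta, eta, epsilon, theta, gamma, iota, alpha. The 7th vertex is alpha.

alpha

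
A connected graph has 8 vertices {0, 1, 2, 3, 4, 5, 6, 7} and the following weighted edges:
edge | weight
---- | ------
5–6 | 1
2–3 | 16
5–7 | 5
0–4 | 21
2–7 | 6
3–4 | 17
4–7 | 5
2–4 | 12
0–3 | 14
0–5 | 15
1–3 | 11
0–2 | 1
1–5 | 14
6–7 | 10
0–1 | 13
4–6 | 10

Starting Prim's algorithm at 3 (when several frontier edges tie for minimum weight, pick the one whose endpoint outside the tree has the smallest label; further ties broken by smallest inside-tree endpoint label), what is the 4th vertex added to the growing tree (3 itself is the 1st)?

2

Prim's algorithm from 3:
Step 1: cheapest edge leaving the tree is 1–3 (11); add 1.
Step 2: cheapest edge leaving the tree is 0–1 (13); add 0.
Step 3: cheapest edge leaving the tree is 0–2 (1); add 2.
Step 4: cheapest edge leaving the tree is 2–7 (6); add 7.
Step 5: cheapest edge leaving the tree is 4–7 (5); add 4.
Step 6: cheapest edge leaving the tree is 5–7 (5); add 5.
Step 7: cheapest edge leaving the tree is 5–6 (1); add 6.
Vertex order: 3, 1, 0, 2, 7, 4, 5, 6. The 4th vertex is 2.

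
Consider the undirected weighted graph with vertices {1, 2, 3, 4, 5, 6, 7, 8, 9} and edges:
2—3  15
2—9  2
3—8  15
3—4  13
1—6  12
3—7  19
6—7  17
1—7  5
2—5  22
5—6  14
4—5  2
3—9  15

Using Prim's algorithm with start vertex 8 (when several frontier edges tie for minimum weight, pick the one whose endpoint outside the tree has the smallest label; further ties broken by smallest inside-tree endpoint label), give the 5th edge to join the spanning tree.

1-6

Prim's algorithm from 8:
Step 1: frontier [3—8 15] → take 3—8 (15); add 3.
Step 2: frontier [3—4 13, 2—3 15, 3—9 15, 3—7 19] → take 3—4 (13); add 4.
Step 3: frontier [2—3 15, 3—9 15, 3—7 19, 4—5 2] → take 4—5 (2); add 5.
Step 4: frontier [2—3 15, 3—9 15, 3—7 19, 5—6 14, 2—5 22] → take 5—6 (14); add 6.
Step 5: frontier [2—3 15, 3—9 15, 3—7 19, 2—5 22, 1—6 12, 6—7 17] → take 1—6 (12); add 1.
Step 6: frontier [1—7 5, 2—3 15, 3—9 15, 3—7 19, 2—5 22, 6—7 17] → take 1—7 (5); add 7.
Step 7: frontier [2—3 15, 3—9 15, 2—5 22] → take 2—3 (15); add 2.
Step 8: frontier [2—9 2, 3—9 15] → take 2—9 (2); add 9.
The 5th edge added is 1—6.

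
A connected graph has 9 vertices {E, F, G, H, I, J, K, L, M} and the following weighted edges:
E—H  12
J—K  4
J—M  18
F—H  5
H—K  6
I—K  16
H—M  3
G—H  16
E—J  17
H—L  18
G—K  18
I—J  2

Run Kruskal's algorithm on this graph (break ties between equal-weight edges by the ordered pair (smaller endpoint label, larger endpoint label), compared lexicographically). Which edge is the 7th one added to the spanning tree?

G-H

Kruskal: consider edges lightest-first.
I—J (2): add — endpoints in different components.
H—M (3): add — endpoints in different components.
J—K (4): add — endpoints in different components.
F—H (5): add — endpoints in different components.
H—K (6): add — endpoints in different components.
E—H (12): add — endpoints in different components.
G—H (16): add — endpoints in different components.
I—K (16): skip — I and K already connected.
E—J (17): skip — E and J already connected.
G—K (18): skip — G and K already connected.
H—L (18): add — endpoints in different components.
The 7th edge added is G—H.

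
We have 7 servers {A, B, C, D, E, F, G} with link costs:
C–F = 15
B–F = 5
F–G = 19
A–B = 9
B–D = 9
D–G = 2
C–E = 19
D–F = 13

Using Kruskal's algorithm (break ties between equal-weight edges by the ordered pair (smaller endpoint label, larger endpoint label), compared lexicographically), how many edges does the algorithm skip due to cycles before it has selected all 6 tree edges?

Kruskal: consider edges lightest-first.
D–G (2): add. Components now {A} {B} {C} {D,G} {E} {F}
B–F (5): add. Components now {A} {B,F} {C} {D,G} {E}
A–B (9): add. Components now {A,B,F} {C} {D,G} {E}
B–D (9): add. Components now {A,B,D,F,G} {C} {E}
D–F (13): skip — D and F already connected.
C–F (15): add. Components now {A,B,C,D,F,G} {E}
C–E (19): add. Components now {A,B,C,D,E,F,G}
Edges rejected before the tree was complete: 1.

1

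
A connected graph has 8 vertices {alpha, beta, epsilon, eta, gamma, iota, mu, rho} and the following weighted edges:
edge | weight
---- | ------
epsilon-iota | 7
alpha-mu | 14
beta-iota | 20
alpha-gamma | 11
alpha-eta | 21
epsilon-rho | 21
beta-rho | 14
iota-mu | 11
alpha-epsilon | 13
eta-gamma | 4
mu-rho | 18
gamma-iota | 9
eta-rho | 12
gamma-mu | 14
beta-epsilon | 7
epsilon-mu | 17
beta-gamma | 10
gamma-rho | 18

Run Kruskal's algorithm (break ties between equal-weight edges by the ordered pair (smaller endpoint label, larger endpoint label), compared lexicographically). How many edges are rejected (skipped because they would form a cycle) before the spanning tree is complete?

Kruskal's algorithm — process edges by increasing weight (ties by edge label):
eta-gamma (4): add — endpoints in different components.
beta-epsilon (7): add — endpoints in different components.
epsilon-iota (7): add — endpoints in different components.
gamma-iota (9): add — endpoints in different components.
beta-gamma (10): skip — gamma and beta already connected.
alpha-gamma (11): add — endpoints in different components.
iota-mu (11): add — endpoints in different components.
eta-rho (12): add — endpoints in different components.
Edges rejected before the tree was complete: 1.

1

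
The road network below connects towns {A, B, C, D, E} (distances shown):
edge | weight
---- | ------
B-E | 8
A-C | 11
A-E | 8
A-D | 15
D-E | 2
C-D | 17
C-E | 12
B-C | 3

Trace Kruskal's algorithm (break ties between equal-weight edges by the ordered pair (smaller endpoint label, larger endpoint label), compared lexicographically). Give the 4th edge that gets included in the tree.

Sort edges by weight, then run Kruskal:
D-E (2): add — endpoints in different components.
B-C (3): add — endpoints in different components.
A-E (8): add — endpoints in different components.
B-E (8): add — endpoints in different components.
The 4th edge added is B-E.

B-E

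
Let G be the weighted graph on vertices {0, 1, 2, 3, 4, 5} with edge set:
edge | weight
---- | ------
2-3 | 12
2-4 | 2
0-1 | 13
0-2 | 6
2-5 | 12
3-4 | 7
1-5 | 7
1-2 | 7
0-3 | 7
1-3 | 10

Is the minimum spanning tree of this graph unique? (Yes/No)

No

Sort edges by weight, then run Kruskal:
2-4 (2): add — endpoints in different components.
0-2 (6): add — endpoints in different components.
0-3 (7): add — endpoints in different components.
1-2 (7): add — endpoints in different components.
1-5 (7): add — endpoints in different components.
Non-tree edge 3-4 has weight 7, equal to the heaviest edge on its tree cycle — swapping gives another MST of the same weight. Not unique.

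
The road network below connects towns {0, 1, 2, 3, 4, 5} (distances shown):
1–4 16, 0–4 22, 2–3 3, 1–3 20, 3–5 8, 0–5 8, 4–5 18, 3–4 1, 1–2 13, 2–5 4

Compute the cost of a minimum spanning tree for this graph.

29

Kruskal's algorithm — process edges by increasing weight (ties by edge label):
3–4 (1): add. Components now {0} {1} {2} {3,4} {5}
2–3 (3): add. Components now {0} {1} {2,3,4} {5}
2–5 (4): add. Components now {0} {1} {2,3,4,5}
0–5 (8): add. Components now {0,2,3,4,5} {1}
3–5 (8): skip — 3 and 5 already connected.
1–2 (13): add. Components now {0,1,2,3,4,5}
MST edges: 3–4, 2–3, 2–5, 0–5, 1–2; total weight 1+3+4+8+13 = 29.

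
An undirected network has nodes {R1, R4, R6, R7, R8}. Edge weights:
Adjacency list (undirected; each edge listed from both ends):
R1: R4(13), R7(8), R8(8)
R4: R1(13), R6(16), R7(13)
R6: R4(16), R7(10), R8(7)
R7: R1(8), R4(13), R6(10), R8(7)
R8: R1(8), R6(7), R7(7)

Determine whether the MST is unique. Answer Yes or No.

No

Kruskal's algorithm — process edges by increasing weight (ties by edge label):
R6–R8 (7): add. Components now {R1} {R6,R8} {R7} {R4}
R7–R8 (7): add. Components now {R1} {R6,R7,R8} {R4}
R1–R7 (8): add. Components now {R1,R6,R7,R8} {R4}
R1–R8 (8): skip — R1 and R8 already connected.
R6–R7 (10): skip — R6 and R7 already connected.
R1–R4 (13): add. Components now {R1,R4,R6,R7,R8}
Non-tree edge R4–R7 has weight 13, equal to the heaviest edge on its tree cycle — swapping gives another MST of the same weight. Not unique.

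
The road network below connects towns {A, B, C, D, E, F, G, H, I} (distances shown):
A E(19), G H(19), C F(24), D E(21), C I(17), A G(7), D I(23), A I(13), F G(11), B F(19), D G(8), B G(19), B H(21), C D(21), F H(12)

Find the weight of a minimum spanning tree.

106

Sort edges by weight, then run Kruskal:
A G (7): add — endpoints in different components.
D G (8): add — endpoints in different components.
F G (11): add — endpoints in different components.
F H (12): add — endpoints in different components.
A I (13): add — endpoints in different components.
C I (17): add — endpoints in different components.
A E (19): add — endpoints in different components.
B F (19): add — endpoints in different components.
MST edges: A G, D G, F G, F H, A I, C I, A E, B F; total weight 7+8+11+12+13+17+19+19 = 106.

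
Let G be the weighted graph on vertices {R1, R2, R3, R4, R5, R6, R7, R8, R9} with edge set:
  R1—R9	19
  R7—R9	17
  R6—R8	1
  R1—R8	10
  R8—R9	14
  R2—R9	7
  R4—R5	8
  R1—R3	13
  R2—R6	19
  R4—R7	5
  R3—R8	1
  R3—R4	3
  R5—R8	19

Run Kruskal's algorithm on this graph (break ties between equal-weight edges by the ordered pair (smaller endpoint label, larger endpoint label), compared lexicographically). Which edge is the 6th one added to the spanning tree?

Kruskal's algorithm — process edges by increasing weight (ties by edge label):
R3—R8 (1): add — endpoints in different components.
R6—R8 (1): add — endpoints in different components.
R3—R4 (3): add — endpoints in different components.
R4—R7 (5): add — endpoints in different components.
R2—R9 (7): add — endpoints in different components.
R4—R5 (8): add — endpoints in different components.
R1—R8 (10): add — endpoints in different components.
R1—R3 (13): skip — R3 and R1 already connected.
R8—R9 (14): add — endpoints in different components.
The 6th edge added is R4—R5.

R4-R5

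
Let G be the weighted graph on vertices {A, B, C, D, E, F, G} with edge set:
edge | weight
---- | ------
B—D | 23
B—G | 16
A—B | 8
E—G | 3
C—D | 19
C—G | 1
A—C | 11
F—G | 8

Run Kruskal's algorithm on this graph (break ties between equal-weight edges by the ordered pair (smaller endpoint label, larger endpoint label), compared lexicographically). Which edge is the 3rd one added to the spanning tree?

A-B

Kruskal's algorithm — process edges by increasing weight (ties by edge label):
C—G (1): add. Components now {A} {B} {C,G} {D} {E} {F}
E—G (3): add. Components now {A} {B} {C,E,G} {D} {F}
A—B (8): add. Components now {A,B} {C,E,G} {D} {F}
F—G (8): add. Components now {A,B} {C,E,F,G} {D}
A—C (11): add. Components now {A,B,C,E,F,G} {D}
B—G (16): skip — B and G already connected.
C—D (19): add. Components now {A,B,C,D,E,F,G}
The 3rd edge added is A—B.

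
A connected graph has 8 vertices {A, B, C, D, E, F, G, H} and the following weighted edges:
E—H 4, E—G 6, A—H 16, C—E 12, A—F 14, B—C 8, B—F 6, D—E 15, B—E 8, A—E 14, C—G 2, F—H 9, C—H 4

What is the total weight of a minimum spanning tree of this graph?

53

Prim, starting at B.
Step 1: frontier [B—F 6, B—C 8, B—E 8] → take B—F (6); add F.
Step 2: frontier [B—C 8, B—E 8, F—H 9, A—F 14] → take B—C (8); add C.
Step 3: frontier [B—E 8, C—G 2, C—H 4, C—E 12, F—H 9, A—F 14] → take C—G (2); add G.
Step 4: frontier [B—E 8, C—H 4, C—E 12, F—H 9, A—F 14, E—G 6] → take C—H (4); add H.
Step 5: frontier [B—E 8, C—E 12, A—F 14, E—G 6, E—H 4, A—H 16] → take E—H (4); add E.
Step 6: frontier [A—E 14, D—E 15, A—F 14, A—H 16] → take A—E (14); add A.
Step 7: frontier [D—E 15] → take D—E (15); add D.
MST edges: B—F, B—C, C—G, C—H, E—H, A—E, D—E; total weight 6+8+2+4+4+14+15 = 53.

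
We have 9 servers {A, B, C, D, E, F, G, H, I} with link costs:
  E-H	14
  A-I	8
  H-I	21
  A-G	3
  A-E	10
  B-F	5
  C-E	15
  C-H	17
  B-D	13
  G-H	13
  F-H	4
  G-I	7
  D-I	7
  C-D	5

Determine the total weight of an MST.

54

Prim, starting at G.
Step 1: cheapest edge leaving the tree is A-G (3); add A.
Step 2: cheapest edge leaving the tree is G-I (7); add I.
Step 3: cheapest edge leaving the tree is D-I (7); add D.
Step 4: cheapest edge leaving the tree is C-D (5); add C.
Step 5: cheapest edge leaving the tree is A-E (10); add E.
Step 6: cheapest edge leaving the tree is B-D (13); add B.
Step 7: cheapest edge leaving the tree is B-F (5); add F.
Step 8: cheapest edge leaving the tree is F-H (4); add H.
MST edges: A-G, G-I, D-I, C-D, A-E, B-D, B-F, F-H; total weight 3+7+7+5+10+13+5+4 = 54.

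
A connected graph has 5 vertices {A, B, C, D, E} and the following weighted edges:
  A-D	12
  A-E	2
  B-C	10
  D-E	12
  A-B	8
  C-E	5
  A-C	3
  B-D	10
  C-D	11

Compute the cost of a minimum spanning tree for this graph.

Kruskal: consider edges lightest-first.
A-E (2): add. Components now {A,E} {B} {C} {D}
A-C (3): add. Components now {A,C,E} {B} {D}
C-E (5): skip — C and E already connected.
A-B (8): add. Components now {A,B,C,E} {D}
B-C (10): skip — B and C already connected.
B-D (10): add. Components now {A,B,C,D,E}
MST edges: A-E, A-C, A-B, B-D; total weight 2+3+8+10 = 23.

23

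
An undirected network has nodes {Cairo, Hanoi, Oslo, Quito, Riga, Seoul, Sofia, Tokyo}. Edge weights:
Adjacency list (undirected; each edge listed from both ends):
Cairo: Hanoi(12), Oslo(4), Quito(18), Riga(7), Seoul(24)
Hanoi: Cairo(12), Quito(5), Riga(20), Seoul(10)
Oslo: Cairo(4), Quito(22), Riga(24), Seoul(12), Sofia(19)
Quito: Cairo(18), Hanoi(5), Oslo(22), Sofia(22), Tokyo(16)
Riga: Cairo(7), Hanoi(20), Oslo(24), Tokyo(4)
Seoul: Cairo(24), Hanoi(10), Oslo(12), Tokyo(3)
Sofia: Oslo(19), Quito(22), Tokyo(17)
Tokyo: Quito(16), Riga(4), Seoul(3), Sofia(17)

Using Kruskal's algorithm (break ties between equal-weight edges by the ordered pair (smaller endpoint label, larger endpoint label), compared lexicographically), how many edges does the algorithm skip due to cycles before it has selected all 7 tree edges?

Kruskal's algorithm — process edges by increasing weight (ties by edge label):
Seoul—Tokyo (3): add — endpoints in different components.
Cairo—Oslo (4): add — endpoints in different components.
Riga—Tokyo (4): add — endpoints in different components.
Hanoi—Quito (5): add — endpoints in different components.
Cairo—Riga (7): add — endpoints in different components.
Hanoi—Seoul (10): add — endpoints in different components.
Cairo—Hanoi (12): skip — Hanoi and Cairo already connected.
Oslo—Seoul (12): skip — Oslo and Seoul already connected.
Quito—Tokyo (16): skip — Tokyo and Quito already connected.
Sofia—Tokyo (17): add — endpoints in different components.
Edges rejected before the tree was complete: 3.

3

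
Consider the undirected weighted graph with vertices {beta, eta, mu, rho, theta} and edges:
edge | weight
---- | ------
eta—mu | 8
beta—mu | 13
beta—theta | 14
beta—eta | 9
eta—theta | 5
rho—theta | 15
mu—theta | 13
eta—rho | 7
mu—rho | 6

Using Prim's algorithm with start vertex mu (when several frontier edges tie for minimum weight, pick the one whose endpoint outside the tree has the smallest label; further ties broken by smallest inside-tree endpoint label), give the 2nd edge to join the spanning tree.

Prim's algorithm from mu:
Step 1: cheapest edge leaving the tree is mu—rho (6); add rho.
Step 2: cheapest edge leaving the tree is eta—rho (7); add eta.
Step 3: cheapest edge leaving the tree is eta—theta (5); add theta.
Step 4: cheapest edge leaving the tree is beta—eta (9); add beta.
The 2nd edge added is eta—rho.

eta-rho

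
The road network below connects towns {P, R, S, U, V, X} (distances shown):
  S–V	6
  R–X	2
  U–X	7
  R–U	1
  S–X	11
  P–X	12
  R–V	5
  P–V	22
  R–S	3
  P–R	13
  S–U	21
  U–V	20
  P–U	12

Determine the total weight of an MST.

23

Prim, starting at P.
Step 1: frontier [P–U 12, P–X 12, P–R 13, P–V 22] → take P–U (12); add U.
Step 2: frontier [P–X 12, P–R 13, P–V 22, R–U 1, U–X 7, U–V 20, S–U 21] → take R–U (1); add R.
Step 3: frontier [P–X 12, P–V 22, R–X 2, R–S 3, R–V 5, U–X 7, U–V 20, S–U 21] → take R–X (2); add X.
Step 4: frontier [P–V 22, R–S 3, R–V 5, U–V 20, S–U 21, S–X 11] → take R–S (3); add S.
Step 5: frontier [P–V 22, R–V 5, S–V 6, U–V 20] → take R–V (5); add V.
MST edges: P–U, R–U, R–X, R–S, R–V; total weight 12+1+2+3+5 = 23.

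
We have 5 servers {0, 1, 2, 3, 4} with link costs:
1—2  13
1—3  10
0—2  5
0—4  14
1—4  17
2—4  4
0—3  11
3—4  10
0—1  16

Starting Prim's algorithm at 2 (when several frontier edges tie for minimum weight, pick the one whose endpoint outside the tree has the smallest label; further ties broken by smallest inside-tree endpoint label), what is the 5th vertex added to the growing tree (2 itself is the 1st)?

1

Prim's algorithm from 2:
Step 1: cheapest edge leaving the tree is 2—4 (4); add 4.
Step 2: cheapest edge leaving the tree is 0—2 (5); add 0.
Step 3: cheapest edge leaving the tree is 3—4 (10); add 3.
Step 4: cheapest edge leaving the tree is 1—3 (10); add 1.
Vertex order: 2, 4, 0, 3, 1. The 5th vertex is 1.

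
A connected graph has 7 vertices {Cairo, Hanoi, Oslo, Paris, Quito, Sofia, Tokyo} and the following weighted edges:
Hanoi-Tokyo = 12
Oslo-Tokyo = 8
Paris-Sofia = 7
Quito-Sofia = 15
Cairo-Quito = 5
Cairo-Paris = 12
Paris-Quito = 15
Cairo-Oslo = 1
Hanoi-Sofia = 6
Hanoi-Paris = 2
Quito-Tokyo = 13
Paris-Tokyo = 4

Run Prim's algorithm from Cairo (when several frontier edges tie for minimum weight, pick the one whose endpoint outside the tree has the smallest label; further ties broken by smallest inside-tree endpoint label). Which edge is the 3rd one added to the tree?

Oslo-Tokyo

Grow the tree from Cairo using Prim:
Step 1: frontier [Cairo-Oslo 1, Cairo-Quito 5, Cairo-Paris 12] → take Cairo-Oslo (1); add Oslo.
Step 2: frontier [Cairo-Quito 5, Cairo-Paris 12, Oslo-Tokyo 8] → take Cairo-Quito (5); add Quito.
Step 3: frontier [Cairo-Paris 12, Oslo-Tokyo 8, Quito-Tokyo 13, Paris-Quito 15, Quito-Sofia 15] → take Oslo-Tokyo (8); add Tokyo.
Step 4: frontier [Cairo-Paris 12, Paris-Quito 15, Quito-Sofia 15, Paris-Tokyo 4, Hanoi-Tokyo 12] → take Paris-Tokyo (4); add Paris.
Step 5: frontier [Hanoi-Paris 2, Paris-Sofia 7, Quito-Sofia 15, Hanoi-Tokyo 12] → take Hanoi-Paris (2); add Hanoi.
Step 6: frontier [Hanoi-Sofia 6, Paris-Sofia 7, Quito-Sofia 15] → take Hanoi-Sofia (6); add Sofia.
The 3rd edge added is Oslo-Tokyo.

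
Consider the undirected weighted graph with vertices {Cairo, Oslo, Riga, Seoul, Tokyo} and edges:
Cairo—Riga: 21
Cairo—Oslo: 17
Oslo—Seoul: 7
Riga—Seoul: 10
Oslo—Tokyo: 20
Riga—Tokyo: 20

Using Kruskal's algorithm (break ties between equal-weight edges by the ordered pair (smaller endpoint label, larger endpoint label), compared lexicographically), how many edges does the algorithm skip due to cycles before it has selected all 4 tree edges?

Kruskal: consider edges lightest-first.
Oslo—Seoul (7): add. Components now {Oslo,Seoul} {Riga} {Cairo} {Tokyo}
Riga—Seoul (10): add. Components now {Oslo,Riga,Seoul} {Cairo} {Tokyo}
Cairo—Oslo (17): add. Components now {Cairo,Oslo,Riga,Seoul} {Tokyo}
Oslo—Tokyo (20): add. Components now {Cairo,Oslo,Riga,Seoul,Tokyo}
Edges rejected before the tree was complete: 0.

0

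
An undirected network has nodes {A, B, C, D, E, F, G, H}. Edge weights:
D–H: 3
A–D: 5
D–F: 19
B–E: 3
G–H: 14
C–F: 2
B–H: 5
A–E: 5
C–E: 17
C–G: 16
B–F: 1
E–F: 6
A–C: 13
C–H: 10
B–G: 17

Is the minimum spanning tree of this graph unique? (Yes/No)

No

Sort edges by weight, then run Kruskal:
B–F (1): add — endpoints in different components.
C–F (2): add — endpoints in different components.
B–E (3): add — endpoints in different components.
D–H (3): add — endpoints in different components.
A–D (5): add — endpoints in different components.
A–E (5): add — endpoints in different components.
B–H (5): skip — B and H already connected.
E–F (6): skip — E and F already connected.
C–H (10): skip — C and H already connected.
A–C (13): skip — A and C already connected.
G–H (14): add — endpoints in different components.
Non-tree edge B–H has weight 5, equal to the heaviest edge on its tree cycle — swapping gives another MST of the same weight. Not unique.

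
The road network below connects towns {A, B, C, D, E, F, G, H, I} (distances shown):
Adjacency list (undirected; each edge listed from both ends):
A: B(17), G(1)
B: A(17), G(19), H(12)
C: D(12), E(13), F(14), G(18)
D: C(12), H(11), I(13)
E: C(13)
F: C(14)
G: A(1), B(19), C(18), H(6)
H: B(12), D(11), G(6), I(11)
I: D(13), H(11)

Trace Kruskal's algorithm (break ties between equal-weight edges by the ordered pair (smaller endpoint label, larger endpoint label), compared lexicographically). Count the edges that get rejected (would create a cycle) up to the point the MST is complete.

Kruskal: consider edges lightest-first.
A-G (1): add — endpoints in different components.
G-H (6): add — endpoints in different components.
D-H (11): add — endpoints in different components.
H-I (11): add — endpoints in different components.
B-H (12): add — endpoints in different components.
C-D (12): add — endpoints in different components.
C-E (13): add — endpoints in different components.
D-I (13): skip — D and I already connected.
C-F (14): add — endpoints in different components.
Edges rejected before the tree was complete: 1.

1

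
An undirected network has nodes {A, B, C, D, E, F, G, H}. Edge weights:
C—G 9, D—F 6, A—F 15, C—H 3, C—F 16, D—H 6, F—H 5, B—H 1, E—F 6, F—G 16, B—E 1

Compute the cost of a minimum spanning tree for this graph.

40

Kruskal: consider edges lightest-first.
B—E (1): add — endpoints in different components.
B—H (1): add — endpoints in different components.
C—H (3): add — endpoints in different components.
F—H (5): add — endpoints in different components.
D—F (6): add — endpoints in different components.
D—H (6): skip — D and H already connected.
E—F (6): skip — E and F already connected.
C—G (9): add — endpoints in different components.
A—F (15): add — endpoints in different components.
MST edges: B—E, B—H, C—H, F—H, D—F, C—G, A—F; total weight 1+1+3+5+6+9+15 = 40.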